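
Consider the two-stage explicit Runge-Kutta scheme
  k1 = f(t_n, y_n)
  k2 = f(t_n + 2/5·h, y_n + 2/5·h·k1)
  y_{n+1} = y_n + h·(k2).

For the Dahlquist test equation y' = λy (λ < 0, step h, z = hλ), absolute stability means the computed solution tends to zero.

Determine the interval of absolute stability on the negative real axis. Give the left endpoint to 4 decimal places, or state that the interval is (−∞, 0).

z∈(-2.5000,0).

Test eqn y'=λy, z=hλ:
  k1=λy_n ⇒ h·k1=z·y_n;  k2=λ(1+2/5z)y_n ⇒ h·k2=z(1+2/5z)y_n
  y_{n+1}/y_n = 1 + z(1+2/5z) = 1 + z + 2/5z²
  so R(z) = 1 + z + 2/5z².

Need |R(x)|<1, x<0.
x=-1.26: |R|=0.3750
R=1: x+2/5x²=0 ⇒ x=−5/2=-2.5000; min R=1−1/(4·2/5)=0.3750>−1
Confirm numerically:
  x=-2.439: |R|=0.94049 <1
  x=-1.997: |R|=0.59820 <1
  x=-1.899: |R|=0.54348 <1
  x=-2.844: |R|=1.39133 >1
  x=-2.707: |R|=1.22414 >1
  x=-2.522: |R|=1.02219 >1
Interval (-2.5000, 0).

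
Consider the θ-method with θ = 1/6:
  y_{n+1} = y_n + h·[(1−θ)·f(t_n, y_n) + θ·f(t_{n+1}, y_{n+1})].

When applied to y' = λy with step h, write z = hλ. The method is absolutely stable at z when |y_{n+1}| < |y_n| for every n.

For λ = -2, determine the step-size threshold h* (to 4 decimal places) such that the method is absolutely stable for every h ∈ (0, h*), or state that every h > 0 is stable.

(-3.0000,0); λ=-2 ⇒ h* = (3)/2 = 1.5000.

On y'=λy, z=hλ:
  y_{n+1} = y_n + z·[5/6·y_n + 1/6·y_{n+1}] ⇒ (1 − 1/6z)y_{n+1} = (1 + 5/6z)y_n
  ⇒ R(z) = (1 + 5/6z)/(1 − 1/6z).

Solve |R(x)|<1 on ℝ⁻.
x=-1.49: |R|=0.1936
R=−1: 1+5/6x = −1+1/6x ⇒ -2/3x=2 ⇒ x=2/(-2/3)=-3.0000
Confirm numerically:
  x=-2.899: |R|=0.95460 <1
  x=-2.853: |R|=0.93358 <1
  x=-2.122: |R|=0.56759 <1
  x=-3.548: |R|=1.22958 >1
  x=-3.029: |R|=1.01285 >1
So |R|<1 on (-3.0000, 0).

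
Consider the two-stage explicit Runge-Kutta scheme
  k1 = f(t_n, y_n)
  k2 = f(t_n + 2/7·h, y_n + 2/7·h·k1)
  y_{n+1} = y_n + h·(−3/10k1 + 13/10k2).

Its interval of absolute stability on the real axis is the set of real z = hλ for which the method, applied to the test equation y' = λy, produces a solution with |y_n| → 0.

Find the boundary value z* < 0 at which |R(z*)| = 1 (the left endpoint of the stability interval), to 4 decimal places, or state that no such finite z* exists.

z* = -2.6923.

On y'=λy, z=hλ:
  k1=λy_n ⇒ h·k1=z·y_n;  k2=λ(1+2/7z)y_n ⇒ h·k2=z(1+2/7z)y_n
  y_{n+1}/y_n = 1 − 3/10z + 13/10z(1+2/7z) = 1 + z + 13/35z²
  ⇒ R(z) = 1 + z + 13/35z².

Find x<0 with |R(x)|<1.
x=-0.58: |R|=0.5449
R=1: x+13/35x²=0 ⇒ x=−35/13=-2.6923; min R=1−1/(4·13/35)=0.3269>−1
Confirm numerically:
  x=-2.620: |R|=0.92963 <1
  x=-2.457: |R|=0.78526 <1
  x=-1.826: |R|=0.41245 <1
  x=-1.495: |R|=0.33515 <1
  x=-3.153: |R|=1.53952 >1
  x=-2.749: |R|=1.05789 >1
Stable set (-2.6923, 0).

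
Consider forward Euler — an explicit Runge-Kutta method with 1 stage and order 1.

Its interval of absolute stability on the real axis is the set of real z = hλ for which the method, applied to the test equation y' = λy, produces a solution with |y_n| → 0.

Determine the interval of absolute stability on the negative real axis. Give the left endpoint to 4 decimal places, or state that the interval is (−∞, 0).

(-2.0000, 0).

On y'=λy, z=hλ:
  order 1, 1-stage ⇒ R(z)=1+z
  (e.g. R(-0.7)=0.30000, |R|=0.30000)

Find x<0 with |R(x)|<1.
x=-0.7: |R|=0.3000
|R(-2.39)|=1.3900 |R(-2.18)|=1.1800 |R(-1.75)|=0.7500
Bisect:
  x_lo=-2.4074 |R|=1.4074  x_hi=-0.2300 |R|=0.7700
  mid=-1.31871 |R|=0.31871 →hi
  mid=-1.86306 |R|=0.86306 →hi
  mid=-2.13524 |R|=1.13524 →lo
  mid=-1.99915 |R|=0.99915 →hi
  mid=-2.06719 |R|=1.06719 →lo
  mid=-2.03317 |R|=1.03317 →lo
  mid=-2.01616 |R|=1.01616 →lo
  mid=-2.00766 |R|=1.00766 →lo
  mid=-2.00340 |R|=1.00340 →lo
  mid=-2.00128 |R|=1.00128 →lo
  ...
  [-2.00008,-1.99995] ⇒ x*=-2.0000
Interval (-2.0000, 0).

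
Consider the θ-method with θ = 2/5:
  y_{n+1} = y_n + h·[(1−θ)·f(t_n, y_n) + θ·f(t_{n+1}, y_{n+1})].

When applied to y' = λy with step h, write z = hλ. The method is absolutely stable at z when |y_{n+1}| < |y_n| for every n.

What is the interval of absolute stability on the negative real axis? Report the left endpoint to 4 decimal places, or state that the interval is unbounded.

z∈(-10.0000,0).

With y'=λy (z=hλ):
  y_{n+1} = y_n + z·[3/5·y_n + 2/5·y_{n+1}] ⇒ (1 − 2/5z)y_{n+1} = (1 + 3/5z)y_n
  ⇒ R(z) = (1 + 3/5z)/(1 − 2/5z).

Solve |R(x)|<1 on ℝ⁻.
x=-0.88: |R|=0.3491
R=−1: 1+3/5x = −1+2/5x ⇒ -1/5x=2 ⇒ x=2/(-1/5)=-10.0000
Confirm numerically:
  x=-6.770: |R|=0.82578 <1
  x=-6.748: |R|=0.82418 <1
  x=-6.153: |R|=0.77771 <1
  x=-5.752: |R|=0.74261 <1
  x=-10.489: |R|=1.01882 >1
  x=-10.086: |R|=1.00342 >1
  x=-10.020: |R|=1.00080 >1
So |R|<1 on (-10.0000, 0).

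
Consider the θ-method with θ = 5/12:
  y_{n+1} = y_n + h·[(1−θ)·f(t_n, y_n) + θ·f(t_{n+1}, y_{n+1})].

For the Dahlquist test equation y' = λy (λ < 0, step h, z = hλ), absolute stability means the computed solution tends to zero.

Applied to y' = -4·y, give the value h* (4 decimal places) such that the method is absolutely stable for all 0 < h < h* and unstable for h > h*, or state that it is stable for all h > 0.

(-12.0000,0); λ=-4 ⇒ h* = (12)/4 = 3.0000.

On y'=λy, z=hλ:
  y_{n+1} = y_n + z·[7/12·y_n + 5/12·y_{n+1}] ⇒ (1 − 5/12z)y_{n+1} = (1 + 7/12z)y_n
  so R(z) = (1 + 7/12z)/(1 − 5/12z).

Find x<0 with |R(x)|<1.
x=-1.03: |R|=0.2793
R=−1: 1+7/12x = −1+5/12x ⇒ -1/6x=2 ⇒ x=2/(-1/6)=-12.0000
Confirm numerically:
  x=-10.600: |R|=0.95692 <1
  x=-9.151: |R|=0.90134 <1
  x=-5.314: |R|=0.65331 <1
  x=-12.546: |R|=1.01461 >1
  x=-12.118: |R|=1.00325 >1
Interval (-12.0000, 0).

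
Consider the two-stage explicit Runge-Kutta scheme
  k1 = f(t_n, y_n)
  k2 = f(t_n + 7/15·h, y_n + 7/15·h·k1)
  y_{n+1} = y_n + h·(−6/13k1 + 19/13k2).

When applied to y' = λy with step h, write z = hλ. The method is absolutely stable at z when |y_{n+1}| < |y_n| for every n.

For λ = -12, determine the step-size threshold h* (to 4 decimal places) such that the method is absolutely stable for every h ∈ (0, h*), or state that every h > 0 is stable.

(-1.4662,0); λ=-12 ⇒ h* = (195/133)/12 = 0.1222.

Set f=λy, z=hλ:
  k1=λy_n ⇒ h·k1=z·y_n;  k2=λ(1+7/15z)y_n ⇒ h·k2=z(1+7/15z)y_n
  y_{n+1}/y_n = 1 − 6/13z + 19/13z(1+7/15z) = 1 + z + 133/195z²
  so R(z) = 1 + z + 133/195z².

Boundary: |R(x)|=1, x<0.
x=-1.58: |R|=1.1227
R=1: x+133/195x²=0 ⇒ x=−195/133=-1.4662; min R=1−1/(4·133/195)=0.6335>−1
Confirm numerically:
  x=-0.978: |R|=0.67437 <1
  x=-0.860: |R|=0.64445 <1
  x=-0.689: |R|=0.63478 <1
  x=-0.629: |R|=0.64085 <1
  x=-1.927: |R|=1.60568 >1
  x=-1.587: |R|=1.13079 >1
Stable set (-1.4662, 0).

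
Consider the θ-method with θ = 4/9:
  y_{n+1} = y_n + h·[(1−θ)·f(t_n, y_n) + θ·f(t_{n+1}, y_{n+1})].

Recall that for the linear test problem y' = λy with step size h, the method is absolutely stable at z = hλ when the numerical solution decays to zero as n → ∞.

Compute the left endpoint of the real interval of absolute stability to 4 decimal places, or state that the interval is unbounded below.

z* = -18.0000.

On y'=λy, z=hλ:
  y_{n+1} = y_n + z·[5/9·y_n + 4/9·y_{n+1}] ⇒ (1 − 4/9z)y_{n+1} = (1 + 5/9z)y_n
  ⇒ R(z) = (1 + 5/9z)/(1 − 4/9z).

Find x<0 with |R(x)|<1.
x=-1.2: |R|=0.2174
R=−1: 1+5/9x = −1+4/9x ⇒ -1/9x=2 ⇒ x=2/(-1/9)=-18.0000
Confirm numerically:
  x=-13.983: |R|=0.93814 <1
  x=-11.258: |R|=0.87522 <1
  x=-10.499: |R|=0.85291 <1
  x=-7.922: |R|=0.75231 <1
  x=-18.448: |R|=1.00541 >1
  x=-18.358: |R|=1.00434 >1
Interval (-18.0000, 0).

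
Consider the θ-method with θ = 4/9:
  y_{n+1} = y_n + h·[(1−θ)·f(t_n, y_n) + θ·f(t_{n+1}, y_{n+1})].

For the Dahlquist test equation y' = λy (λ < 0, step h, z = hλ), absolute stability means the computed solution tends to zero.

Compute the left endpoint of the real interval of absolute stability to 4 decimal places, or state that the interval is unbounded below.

left endpoint -18.0000.

Set f=λy, z=hλ:
  y_{n+1} = y_n + z·[5/9·y_n + 4/9·y_{n+1}] ⇒ (1 − 4/9z)y_{n+1} = (1 + 5/9z)y_n
  so R(z) = (1 + 5/9z)/(1 − 4/9z).

Find x<0 with |R(x)|<1.
x=-1.47: |R|=0.1109
R=−1: 1+5/9x = −1+4/9x ⇒ -1/9x=2 ⇒ x=2/(-1/9)=-18.0000
Confirm numerically:
  x=-14.846: |R|=0.95388 <1
  x=-12.797: |R|=0.91355 <1
  x=-9.733: |R|=0.82753 <1
  x=-7.910: |R|=0.75172 <1
  x=-18.325: |R|=1.00395 >1
  x=-18.187: |R|=1.00229 >1
  x=-18.027: |R|=1.00033 >1
Interval (-18.0000, 0).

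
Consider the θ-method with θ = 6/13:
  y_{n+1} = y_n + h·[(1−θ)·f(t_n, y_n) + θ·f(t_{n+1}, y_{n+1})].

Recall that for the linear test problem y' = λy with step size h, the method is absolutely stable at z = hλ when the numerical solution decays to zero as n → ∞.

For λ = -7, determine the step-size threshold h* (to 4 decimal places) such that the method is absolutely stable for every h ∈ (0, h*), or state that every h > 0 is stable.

(-26.0000,0); λ=-7 ⇒ h* = (26)/7 = 3.7143.

Test eqn y'=λy, z=hλ:
  y_{n+1} = y_n + z·[7/13·y_n + 6/13·y_{n+1}] ⇒ (1 − 6/13z)y_{n+1} = (1 + 7/13z)y_n
  Hence R(z) = (1 + 7/13z)/(1 − 6/13z).

Need |R(x)|<1, x<0.
x=-1.4: |R|=0.1495
R=−1: 1+7/13x = −1+6/13x ⇒ -1/13x=2 ⇒ x=2/(-1/13)=-26.0000
Confirm numerically:
  x=-19.884: |R|=0.95377 <1
  x=-18.269: |R|=0.93695 <1
  x=-15.101: |R|=0.89480 <1
  x=-12.031: |R|=0.83602 <1
  x=-26.487: |R|=1.00283 >1
  x=-26.225: |R|=1.00132 >1
  x=-26.161: |R|=1.00095 >1
So |R|<1 on (-26.0000, 0).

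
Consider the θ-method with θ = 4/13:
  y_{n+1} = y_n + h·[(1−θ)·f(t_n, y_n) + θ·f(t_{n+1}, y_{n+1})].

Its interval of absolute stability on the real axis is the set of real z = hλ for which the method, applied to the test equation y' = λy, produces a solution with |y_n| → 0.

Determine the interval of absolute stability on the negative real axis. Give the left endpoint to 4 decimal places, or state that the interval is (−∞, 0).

z∈(-5.2000,0).

With y'=λy (z=hλ):
  y_{n+1} = y_n + z·[9/13·y_n + 4/13·y_{n+1}] ⇒ (1 − 4/13z)y_{n+1} = (1 + 9/13z)y_n
  ⇒ R(z) = (1 + 9/13z)/(1 − 4/13z).

Find x<0 with |R(x)|<1.
x=-1.09: |R|=0.1838
R=−1: 1+9/13x = −1+4/13x ⇒ -5/13x=2 ⇒ x=2/(-5/13)=-5.2000
Confirm numerically:
  x=-4.603: |R|=0.90497 <1
  x=-3.375: |R|=0.65566 <1
  x=-3.057: |R|=0.57527 <1
  x=-2.330: |R|=0.35708 <1
  x=-5.743: |R|=1.07548 >1
  x=-5.564: |R|=1.05162 >1
Stable set (-5.2000, 0).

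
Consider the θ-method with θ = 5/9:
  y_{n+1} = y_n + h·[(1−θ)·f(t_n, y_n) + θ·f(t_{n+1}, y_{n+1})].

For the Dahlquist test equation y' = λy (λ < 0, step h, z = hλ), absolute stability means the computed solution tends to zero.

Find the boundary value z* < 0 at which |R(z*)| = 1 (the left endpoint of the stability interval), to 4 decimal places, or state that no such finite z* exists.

With y'=λy (z=hλ):
  y_{n+1} = y_n + z·[4/9·y_n + 5/9·y_{n+1}] ⇒ (1 − 5/9z)y_{n+1} = (1 + 4/9z)y_n
  ⇒ R(z) = (1 + 4/9z)/(1 − 5/9z).

Find x<0 with |R(x)|<1.
x=-1.36: |R|=0.2253
x=-2: |R|=0.0526
x=-10: |R|=0.5254
x=-100: |R|=0.7682
θ=5/9≥1/2 ⇒ |1+4/9x|<|1−5/9x| ∀x<0 ⇒ unbounded interval.

(−∞, 0) — no finite endpoint.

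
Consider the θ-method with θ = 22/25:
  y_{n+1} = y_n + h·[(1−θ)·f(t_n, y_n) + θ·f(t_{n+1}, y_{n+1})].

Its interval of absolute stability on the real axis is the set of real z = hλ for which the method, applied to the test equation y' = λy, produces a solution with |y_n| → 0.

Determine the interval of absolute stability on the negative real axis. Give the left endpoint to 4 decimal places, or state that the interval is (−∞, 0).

On y'=λy, z=hλ:
  y_{n+1} = y_n + z·[3/25·y_n + 22/25·y_{n+1}] ⇒ (1 − 22/25z)y_{n+1} = (1 + 3/25z)y_n
  Hence R(z) = (1 + 3/25z)/(1 − 22/25z).

Solve |R(x)|<1 on ℝ⁻.
x=-1.39: |R|=0.3748
x=-2: |R|=0.2754
x=-10: |R|=0.0204
x=-100: |R|=0.1236
θ=22/25≥1/2 ⇒ |1+3/25x|<|1−22/25x| ∀x<0 ⇒ unbounded interval.

(−∞, 0) — no finite endpoint.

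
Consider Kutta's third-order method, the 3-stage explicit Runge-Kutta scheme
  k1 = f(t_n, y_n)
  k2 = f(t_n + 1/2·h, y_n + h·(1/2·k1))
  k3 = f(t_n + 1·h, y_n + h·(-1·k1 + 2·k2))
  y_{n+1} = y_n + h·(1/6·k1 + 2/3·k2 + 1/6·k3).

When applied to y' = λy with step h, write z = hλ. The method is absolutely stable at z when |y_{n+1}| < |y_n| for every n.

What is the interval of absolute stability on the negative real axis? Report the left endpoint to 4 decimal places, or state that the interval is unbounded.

z∈(-2.5127,0).

Test eqn y'=λy, z=hλ:
  order 3, 3-stage ⇒ R(z)=1+z+z^2/2+z^3/6
  (e.g. R(-1.08)=0.29325, |R|=0.29325)

Find x<0 with |R(x)|<1.
x=-1.08: |R|=0.2932
|R(-2.91)|=1.7830 |R(-2.46)|=0.9154 |R(-2.42)|=0.8539
Bisect:
  x_lo=-3.1608 |R|=2.4286  x_hi=-0.2186 |R|=0.8035
  mid=-1.68971 |R|=0.06620 →hi
  mid=-2.42526 |R|=0.86184 →hi
  mid=-2.79304 |R|=1.52395 →lo
  mid=-2.60915 |R|=1.16569 →lo
  mid=-2.51721 |R|=1.00735 →lo
  mid=-2.47123 |R|=0.93304 →hi
  mid=-2.49422 |R|=0.96980 →hi
  ...
  [-2.51290,-2.51272] ⇒ x*=-2.5127
Stable set (-2.5127, 0).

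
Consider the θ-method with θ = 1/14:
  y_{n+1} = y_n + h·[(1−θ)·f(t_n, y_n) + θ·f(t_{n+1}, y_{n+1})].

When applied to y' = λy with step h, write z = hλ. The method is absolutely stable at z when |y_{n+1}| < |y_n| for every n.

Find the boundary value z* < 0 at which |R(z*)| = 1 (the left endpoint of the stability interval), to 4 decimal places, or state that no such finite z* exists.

z* = -2.3333.

Test eqn y'=λy, z=hλ:
  y_{n+1} = y_n + z·[13/14·y_n + 1/14·y_{n+1}] ⇒ (1 − 1/14z)y_{n+1} = (1 + 13/14z)y_n
  R(z) = (1 + 13/14z)/(1 − 1/14z).

Boundary: |R(x)|=1, x<0.
x=-1.32: |R|=0.2063
R=−1: 1+13/14x = −1+1/14x ⇒ -6/7x=2 ⇒ x=2/(-6/7)=-2.3333
Confirm numerically:
  x=-1.928: |R|=0.69463 <1
  x=-1.236: |R|=0.13573 <1
  x=-1.141: |R|=0.05502 <1
  x=-2.754: |R|=1.30130 >1
  x=-2.485: |R|=1.11040 >1
Interval (-2.3333, 0).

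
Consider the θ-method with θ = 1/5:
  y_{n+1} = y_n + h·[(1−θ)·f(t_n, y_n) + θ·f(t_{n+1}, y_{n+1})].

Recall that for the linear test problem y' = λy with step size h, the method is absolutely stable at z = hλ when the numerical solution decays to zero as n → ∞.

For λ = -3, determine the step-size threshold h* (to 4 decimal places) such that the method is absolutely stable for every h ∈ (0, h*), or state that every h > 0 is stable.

With y'=λy (z=hλ):
  y_{n+1} = y_n + z·[4/5·y_n + 1/5·y_{n+1}] ⇒ (1 − 1/5z)y_{n+1} = (1 + 4/5z)y_n
  ⇒ R(z) = (1 + 4/5z)/(1 − 1/5z).

Boundary: |R(x)|=1, x<0.
x=-1.29: |R|=0.0254
R=−1: 1+4/5x = −1+1/5x ⇒ -3/5x=2 ⇒ x=2/(-3/5)=-3.3333
Confirm numerically:
  x=-3.004: |R|=0.87656 <1
  x=-2.593: |R|=0.70749 <1
  x=-2.040: |R|=0.44886 <1
  x=-3.672: |R|=1.11716 >1
  x=-3.521: |R|=1.06607 >1
  x=-3.417: |R|=1.02982 >1
Interval (-3.3333, 0).

(-3.3333,0); λ=-3 ⇒ h* = (10/3)/3 = 1.1111.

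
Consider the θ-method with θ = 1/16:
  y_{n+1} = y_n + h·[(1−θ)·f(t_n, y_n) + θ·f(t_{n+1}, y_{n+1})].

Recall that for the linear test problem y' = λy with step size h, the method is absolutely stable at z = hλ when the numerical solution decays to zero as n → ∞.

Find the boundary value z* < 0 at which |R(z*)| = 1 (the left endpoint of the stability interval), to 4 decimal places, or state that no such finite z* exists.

left endpoint -2.2857.

With y'=λy (z=hλ):
  y_{n+1} = y_n + z·[15/16·y_n + 1/16·y_{n+1}] ⇒ (1 − 1/16z)y_{n+1} = (1 + 15/16z)y_n
  so R(z) = (1 + 15/16z)/(1 − 1/16z).

Boundary: |R(x)|=1, x<0.
x=-0.99: |R|=0.0677
R=−1: 1+15/16x = −1+1/16x ⇒ -7/8x=2 ⇒ x=2/(-7/8)=-2.2857
Confirm numerically:
  x=-1.868: |R|=0.67271 <1
  x=-1.393: |R|=0.28144 <1
  x=-1.227: |R|=0.13961 <1
  x=-2.639: |R|=1.26536 >1
  x=-2.575: |R|=1.21803 >1
Interval (-2.2857, 0).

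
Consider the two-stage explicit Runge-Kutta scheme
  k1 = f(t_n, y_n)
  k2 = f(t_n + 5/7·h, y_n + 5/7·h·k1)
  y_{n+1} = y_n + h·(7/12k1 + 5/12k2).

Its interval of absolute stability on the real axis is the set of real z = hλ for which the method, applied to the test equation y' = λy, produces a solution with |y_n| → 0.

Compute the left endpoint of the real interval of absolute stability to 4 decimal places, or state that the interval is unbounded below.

On y'=λy, z=hλ:
  k1=λy_n ⇒ h·k1=z·y_n;  k2=λ(1+5/7z)y_n ⇒ h·k2=z(1+5/7z)y_n
  y_{n+1}/y_n = 1 + 7/12z + 5/12z(1+5/7z) = 1 + z + 25/84z²
  R(z) = 1 + z + 25/84z².

Boundary: |R(x)|=1, x<0.
x=-0.63: |R|=0.4881
R=1: x+25/84x²=0 ⇒ x=−84/25=-3.3600; min R=1−1/(4·25/84)=0.1600>−1
Confirm numerically:
  x=-3.024: |R|=0.69760 <1
  x=-2.720: |R|=0.48190 <1
  x=-2.005: |R|=0.19144 <1
  x=-1.715: |R|=0.16036 <1
  x=-3.939: |R|=1.67877 >1
  x=-3.854: |R|=1.56663 >1
  x=-3.531: |R|=1.17970 >1
Stable set (-3.3600, 0).

z* = -3.3600.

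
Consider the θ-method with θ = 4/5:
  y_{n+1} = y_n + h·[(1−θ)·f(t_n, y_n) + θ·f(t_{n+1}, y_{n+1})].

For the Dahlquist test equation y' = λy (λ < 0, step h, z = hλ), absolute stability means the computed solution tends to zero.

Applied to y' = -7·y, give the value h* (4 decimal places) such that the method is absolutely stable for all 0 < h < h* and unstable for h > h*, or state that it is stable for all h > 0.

Set f=λy, z=hλ:
  y_{n+1} = y_n + z·[1/5·y_n + 4/5·y_{n+1}] ⇒ (1 − 4/5z)y_{n+1} = (1 + 1/5z)y_n
  Hence R(z) = (1 + 1/5z)/(1 − 4/5z).

Solve |R(x)|<1 on ℝ⁻.
x=-1.01: |R|=0.4414
x=-2: |R|=0.2308
x=-10: |R|=0.1111
x=-100: |R|=0.2346
θ=4/5≥1/2 ⇒ |1+1/5x|<|1−4/5x| ∀x<0 ⇒ unbounded interval.

unbounded; (−∞, 0). Any h>0 works for λ=-7.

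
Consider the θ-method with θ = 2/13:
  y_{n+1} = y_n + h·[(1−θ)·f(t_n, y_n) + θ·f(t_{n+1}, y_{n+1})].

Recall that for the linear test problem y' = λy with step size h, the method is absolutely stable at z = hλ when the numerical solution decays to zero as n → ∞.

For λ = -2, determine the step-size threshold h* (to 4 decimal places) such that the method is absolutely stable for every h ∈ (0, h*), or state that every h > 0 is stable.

(-2.8889,0); λ=-2 ⇒ h* = (26/9)/2 = 1.4444.

With y'=λy (z=hλ):
  y_{n+1} = y_n + z·[11/13·y_n + 2/13·y_{n+1}] ⇒ (1 − 2/13z)y_{n+1} = (1 + 11/13z)y_n
  R(z) = (1 + 11/13z)/(1 − 2/13z).

Need |R(x)|<1, x<0.
x=-1.39: |R|=0.1451
R=−1: 1+11/13x = −1+2/13x ⇒ -9/13x=2 ⇒ x=2/(-9/13)=-2.8889
Confirm numerically:
  x=-2.380: |R|=0.74212 <1
  x=-2.209: |R|=0.64870 <1
  x=-1.413: |R|=0.16068 <1
  x=-3.037: |R|=1.06989 >1
  x=-2.942: |R|=1.02531 >1
Interval (-2.8889, 0).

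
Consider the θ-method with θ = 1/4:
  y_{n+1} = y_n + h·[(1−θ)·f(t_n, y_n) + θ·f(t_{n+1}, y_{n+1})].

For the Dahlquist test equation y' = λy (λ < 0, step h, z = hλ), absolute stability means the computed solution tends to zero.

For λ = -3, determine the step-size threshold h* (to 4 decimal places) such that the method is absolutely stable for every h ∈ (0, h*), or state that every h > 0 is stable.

(-4.0000,0); λ=-3 ⇒ h* = (4)/3 = 1.3333.

Set f=λy, z=hλ:
  y_{n+1} = y_n + z·[3/4·y_n + 1/4·y_{n+1}] ⇒ (1 − 1/4z)y_{n+1} = (1 + 3/4z)y_n
  ⇒ R(z) = (1 + 3/4z)/(1 − 1/4z).

Find x<0 with |R(x)|<1.
x=-0.98: |R|=0.2129
R=−1: 1+3/4x = −1+1/4x ⇒ -1/2x=2 ⇒ x=2/(-1/2)=-4.0000
Confirm numerically:
  x=-2.855: |R|=0.66594 <1
  x=-2.336: |R|=0.47475 <1
  x=-1.841: |R|=0.26074 <1
  x=-4.406: |R|=1.09660 >1
  x=-4.350: |R|=1.08383 >1
  x=-4.193: |R|=1.04711 >1
Stable set (-4.0000, 0).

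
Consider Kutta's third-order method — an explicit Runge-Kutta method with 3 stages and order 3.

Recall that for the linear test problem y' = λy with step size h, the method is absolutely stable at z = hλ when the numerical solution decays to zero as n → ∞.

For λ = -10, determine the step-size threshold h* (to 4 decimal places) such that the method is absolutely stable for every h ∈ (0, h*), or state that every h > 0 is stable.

With y'=λy (z=hλ):
  order 3, 3-stage ⇒ R(z)=1+z+z^2/2+z^3/6
  (e.g. R(-1.15)=0.25777, |R|=0.25777)

Find x<0 with |R(x)|<1.
x=-1.15: |R|=0.2578
|R(-1.17)|=0.2475 |R(-1.06)|=0.3033 |R(-0.52)|=0.5918
Bisect:
  x_lo=-3.3989 |R|=3.1670  x_hi=-0.3519 |R|=0.7027
  mid=-1.87543 |R|=0.21620 →hi
  mid=-2.63717 |R|=1.21661 →lo
  mid=-2.25630 |R|=0.62528 →hi
  mid=-2.44673 |R|=0.89471 →hi
  mid=-2.54195 |R|=1.04867 →lo
  mid=-2.49434 |R|=0.96999 →hi
  mid=-2.51815 |R|=1.00890 →lo
  mid=-2.50624 |R|=0.98934 →hi
  mid=-2.51219 |R|=0.99909 →hi
  ...
  [-2.51275,-2.51257] ⇒ x*=-2.5127
So |R|<1 on (-2.5127, 0).

(-2.5127,0); λ=-10 ⇒ h* = 0.2513.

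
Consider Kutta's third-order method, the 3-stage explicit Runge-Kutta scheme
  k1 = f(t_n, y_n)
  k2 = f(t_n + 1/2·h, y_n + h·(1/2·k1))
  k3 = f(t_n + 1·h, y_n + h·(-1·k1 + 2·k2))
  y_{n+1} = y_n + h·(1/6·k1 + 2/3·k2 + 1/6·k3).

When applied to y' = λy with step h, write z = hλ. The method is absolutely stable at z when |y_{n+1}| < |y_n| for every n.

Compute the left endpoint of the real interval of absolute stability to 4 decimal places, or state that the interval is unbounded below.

With y'=λy (z=hλ):
  order 3, 3-stage ⇒ R(z)=1+z+z^2/2+z^3/6
  (e.g. R(-1.04)=0.31332, |R|=0.31332)

Boundary: |R(x)|=1, x<0.
x=-1.04: |R|=0.3133
|R(-2.37)|=0.7802 |R(-2.13)|=0.4721 |R(-1.51)|=0.0562
Bisect:
  x_lo=-3.3699 |R|=3.0700  x_hi=-0.3864 |R|=0.6786
  mid=-1.87814 |R|=0.21860 →hi
  mid=-2.62401 |R|=1.19254 →lo
  mid=-2.25108 |R|=0.61857 →hi
  mid=-2.43755 |R|=0.88056 →hi
  mid=-2.53078 |R|=1.02990 →lo
  mid=-2.48416 |R|=0.95362 →hi
  mid=-2.50747 |R|=0.99135 →hi
  ...
  [-2.51275,-2.51257] ⇒ x*=-2.5127
Interval (-2.5127, 0).

left endpoint -2.5127.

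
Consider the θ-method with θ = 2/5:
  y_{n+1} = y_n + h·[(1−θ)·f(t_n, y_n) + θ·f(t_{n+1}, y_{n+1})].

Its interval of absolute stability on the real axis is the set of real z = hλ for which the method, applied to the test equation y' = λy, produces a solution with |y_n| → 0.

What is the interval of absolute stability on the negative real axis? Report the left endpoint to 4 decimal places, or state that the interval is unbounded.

Set f=λy, z=hλ:
  y_{n+1} = y_n + z·[3/5·y_n + 2/5·y_{n+1}] ⇒ (1 − 2/5z)y_{n+1} = (1 + 3/5z)y_n
  R(z) = (1 + 3/5z)/(1 − 2/5z).

Find x<0 with |R(x)|<1.
x=-0.92: |R|=0.3275
R=−1: 1+3/5x = −1+2/5x ⇒ -1/5x=2 ⇒ x=2/(-1/5)=-10.0000
Confirm numerically:
  x=-7.447: |R|=0.87167 <1
  x=-7.401: |R|=0.86875 <1
  x=-5.846: |R|=0.75114 <1
  x=-10.247: |R|=1.00969 >1
  x=-10.066: |R|=1.00263 >1
Stable set (-10.0000, 0).

(-10.0000, 0).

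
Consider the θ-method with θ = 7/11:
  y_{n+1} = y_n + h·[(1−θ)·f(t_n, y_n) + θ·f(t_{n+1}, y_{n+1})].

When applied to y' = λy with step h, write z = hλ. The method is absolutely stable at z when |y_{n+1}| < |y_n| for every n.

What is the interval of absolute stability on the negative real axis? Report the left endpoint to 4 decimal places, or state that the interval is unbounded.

Test eqn y'=λy, z=hλ:
  y_{n+1} = y_n + z·[4/11·y_n + 7/11·y_{n+1}] ⇒ (1 − 7/11z)y_{n+1} = (1 + 4/11z)y_n
  Hence R(z) = (1 + 4/11z)/(1 − 7/11z).

Find x<0 with |R(x)|<1.
x=-0.95: |R|=0.4079
x=-2: |R|=0.1200
x=-10: |R|=0.3580
x=-100: |R|=0.5471
θ=7/11≥1/2 ⇒ |1+4/11x|<|1−7/11x| ∀x<0 ⇒ interval (−∞,0).

interval (−∞, 0).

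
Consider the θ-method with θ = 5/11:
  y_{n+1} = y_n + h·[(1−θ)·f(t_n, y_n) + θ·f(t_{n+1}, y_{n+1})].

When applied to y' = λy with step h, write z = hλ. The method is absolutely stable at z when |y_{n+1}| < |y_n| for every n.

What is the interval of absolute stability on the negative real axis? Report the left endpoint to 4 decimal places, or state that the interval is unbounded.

z∈(-22.0000,0).

On y'=λy, z=hλ:
  y_{n+1} = y_n + z·[6/11·y_n + 5/11·y_{n+1}] ⇒ (1 − 5/11z)y_{n+1} = (1 + 6/11z)y_n
  so R(z) = (1 + 6/11z)/(1 − 5/11z).

Find x<0 with |R(x)|<1.
x=-1.77: |R|=0.0191
R=−1: 1+6/11x = −1+5/11x ⇒ -1/11x=2 ⇒ x=2/(-1/11)=-22.0000
Confirm numerically:
  x=-15.630: |R|=0.92855 <1
  x=-15.445: |R|=0.92570 <1
  x=-13.627: |R|=0.89419 <1
  x=-10.434: |R|=0.81691 <1
  x=-22.274: |R|=1.00224 >1
  x=-22.194: |R|=1.00159 >1
  x=-22.154: |R|=1.00126 >1
So |R|<1 on (-22.0000, 0).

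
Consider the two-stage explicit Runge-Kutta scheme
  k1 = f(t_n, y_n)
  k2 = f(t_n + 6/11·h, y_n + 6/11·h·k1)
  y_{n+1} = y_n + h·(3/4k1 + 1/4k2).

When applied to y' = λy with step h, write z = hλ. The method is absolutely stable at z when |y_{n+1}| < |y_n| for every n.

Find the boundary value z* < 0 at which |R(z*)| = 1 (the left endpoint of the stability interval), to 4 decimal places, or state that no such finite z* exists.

left endpoint -7.3333.

Set f=λy, z=hλ:
  k1=λy_n ⇒ h·k1=z·y_n;  k2=λ(1+6/11z)y_n ⇒ h·k2=z(1+6/11z)y_n
  y_{n+1}/y_n = 1 + 3/4z + 1/4z(1+6/11z) = 1 + z + 3/22z²
  Hence R(z) = 1 + z + 3/22z².

Find x<0 with |R(x)|<1.
x=-1.68: |R|=0.2951
R=1: x+3/22x²=0 ⇒ x=−22/3=-7.3333; min R=1−1/(4·3/22)=-0.8333>−1
Confirm numerically:
  x=-6.647: |R|=0.37790 <1
  x=-5.357: |R|=0.44371 <1
  x=-3.902: |R|=0.82578 <1
  x=-3.000: |R|=0.77273 <1
  x=-7.656: |R|=1.33686 >1
  x=-7.541: |R|=1.21355 >1
So |R|<1 on (-7.3333, 0).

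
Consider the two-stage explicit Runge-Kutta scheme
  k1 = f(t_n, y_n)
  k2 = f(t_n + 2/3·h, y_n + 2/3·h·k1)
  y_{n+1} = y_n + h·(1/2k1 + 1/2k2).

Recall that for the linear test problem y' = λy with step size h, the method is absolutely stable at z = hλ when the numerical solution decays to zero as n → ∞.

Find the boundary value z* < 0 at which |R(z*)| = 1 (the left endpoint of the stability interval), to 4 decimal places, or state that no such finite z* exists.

Test eqn y'=λy, z=hλ:
  k1=λy_n ⇒ h·k1=z·y_n;  k2=λ(1+2/3z)y_n ⇒ h·k2=z(1+2/3z)y_n
  y_{n+1}/y_n = 1 + 1/2z + 1/2z(1+2/3z) = 1 + z + 1/3z²
  Hence R(z) = 1 + z + 1/3z².

Solve |R(x)|<1 on ℝ⁻.
x=-1.6: |R|=0.2533
R=1: x+1/3x²=0 ⇒ x=−3=-3.0000; min R=1−1/(4·1/3)=0.2500>−1
Confirm numerically:
  x=-2.820: |R|=0.83080 <1
  x=-1.720: |R|=0.26613 <1
  x=-1.695: |R|=0.26267 <1
  x=-3.600: |R|=1.72000 >1
  x=-3.519: |R|=1.60879 >1
Stable set (-3.0000, 0).

left endpoint -3.0000.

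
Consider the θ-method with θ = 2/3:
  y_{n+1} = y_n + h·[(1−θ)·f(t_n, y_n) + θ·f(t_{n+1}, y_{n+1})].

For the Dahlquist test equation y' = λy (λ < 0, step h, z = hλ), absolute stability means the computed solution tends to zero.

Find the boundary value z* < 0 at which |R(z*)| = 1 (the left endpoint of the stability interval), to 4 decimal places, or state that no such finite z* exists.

interval (−∞, 0).

With y'=λy (z=hλ):
  y_{n+1} = y_n + z·[1/3·y_n + 2/3·y_{n+1}] ⇒ (1 − 2/3z)y_{n+1} = (1 + 1/3z)y_n
  so R(z) = (1 + 1/3z)/(1 − 2/3z).

Need |R(x)|<1, x<0.
x=-1.34: |R|=0.2923
x=-2: |R|=0.1429
x=-10: |R|=0.3043
x=-100: |R|=0.4778
θ=2/3≥1/2 ⇒ |1+1/3x|<|1−2/3x| ∀x<0 ⇒ interval (−∞,0).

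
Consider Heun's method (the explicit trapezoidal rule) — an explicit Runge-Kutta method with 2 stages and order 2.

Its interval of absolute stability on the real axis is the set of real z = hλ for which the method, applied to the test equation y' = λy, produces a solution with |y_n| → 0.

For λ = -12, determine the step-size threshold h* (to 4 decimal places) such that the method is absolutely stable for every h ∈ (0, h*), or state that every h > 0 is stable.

(-2.0000,0); λ=-12 ⇒ h* = 0.1667.

With y'=λy (z=hλ):
  order 2, 2-stage ⇒ R(z)=1+z+z^2/2
  (e.g. R(-0.47)=0.64045, |R|=0.64045)

Boundary: |R(x)|=1, x<0.
x=-0.47: |R|=0.6404
|R(-2.14)|=1.1498 |R(-0.72)|=0.5392 |R(-0.57)|=0.5924
Bisect:
  x_lo=-2.7328 |R|=2.0013  x_hi=-0.3685 |R|=0.6994
  mid=-1.55066 |R|=0.65161 →hi
  mid=-2.14172 |R|=1.15177 →lo
  mid=-1.84619 |R|=0.85802 →hi
  mid=-1.99396 |R|=0.99397 →hi
  mid=-2.06784 |R|=1.07014 →lo
  mid=-2.03090 |R|=1.03138 →lo
  mid=-2.01243 |R|=1.01250 →lo
  mid=-2.00319 |R|=1.00320 →lo
  mid=-1.99857 |R|=0.99858 →hi
  mid=-2.00088 |R|=1.00088 →lo
  ...
  [-2.00002,-1.99987] ⇒ x*=-2.0000
Stable set (-2.0000, 0).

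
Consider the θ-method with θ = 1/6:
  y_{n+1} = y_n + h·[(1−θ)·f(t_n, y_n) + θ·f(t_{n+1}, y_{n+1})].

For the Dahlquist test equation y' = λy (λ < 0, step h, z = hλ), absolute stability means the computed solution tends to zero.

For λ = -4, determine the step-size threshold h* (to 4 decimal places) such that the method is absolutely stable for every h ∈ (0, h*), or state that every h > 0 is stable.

Set f=λy, z=hλ:
  y_{n+1} = y_n + z·[5/6·y_n + 1/6·y_{n+1}] ⇒ (1 − 1/6z)y_{n+1} = (1 + 5/6z)y_n
  R(z) = (1 + 5/6z)/(1 − 1/6z).

Boundary: |R(x)|=1, x<0.
x=-0.41: |R|=0.6162
R=−1: 1+5/6x = −1+1/6x ⇒ -2/3x=2 ⇒ x=2/(-2/3)=-3.0000
Confirm numerically:
  x=-2.920: |R|=0.96413 <1
  x=-2.234: |R|=0.62788 <1
  x=-2.132: |R|=0.57304 <1
  x=-1.423: |R|=0.15021 <1
  x=-3.537: |R|=1.22523 >1
  x=-3.150: |R|=1.06557 >1
Interval (-3.0000, 0).

(-3.0000,0); λ=-4 ⇒ h* = (3)/4 = 0.7500.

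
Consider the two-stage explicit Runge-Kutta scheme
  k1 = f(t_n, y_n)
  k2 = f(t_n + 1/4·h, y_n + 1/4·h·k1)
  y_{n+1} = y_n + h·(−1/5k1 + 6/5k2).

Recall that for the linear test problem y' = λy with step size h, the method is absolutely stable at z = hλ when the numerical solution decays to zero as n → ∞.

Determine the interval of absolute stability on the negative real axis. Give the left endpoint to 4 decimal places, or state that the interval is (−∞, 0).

z∈(-3.3333,0).

On y'=λy, z=hλ:
  k1=λy_n ⇒ h·k1=z·y_n;  k2=λ(1+1/4z)y_n ⇒ h·k2=z(1+1/4z)y_n
  y_{n+1}/y_n = 1 − 1/5z + 6/5z(1+1/4z) = 1 + z + 3/10z²
  Hence R(z) = 1 + z + 3/10z².

Solve |R(x)|<1 on ℝ⁻.
x=-1.56: |R|=0.1701
R=1: x+3/10x²=0 ⇒ x=−10/3=-3.3333; min R=1−1/(4·3/10)=0.1667>−1
Confirm numerically:
  x=-3.274: |R|=0.94172 <1
  x=-2.854: |R|=0.58959 <1
  x=-2.781: |R|=0.53919 <1
  x=-3.762: |R|=1.48379 >1
  x=-3.654: |R|=1.35151 >1
  x=-3.571: |R|=1.25461 >1
Stable set (-3.3333, 0).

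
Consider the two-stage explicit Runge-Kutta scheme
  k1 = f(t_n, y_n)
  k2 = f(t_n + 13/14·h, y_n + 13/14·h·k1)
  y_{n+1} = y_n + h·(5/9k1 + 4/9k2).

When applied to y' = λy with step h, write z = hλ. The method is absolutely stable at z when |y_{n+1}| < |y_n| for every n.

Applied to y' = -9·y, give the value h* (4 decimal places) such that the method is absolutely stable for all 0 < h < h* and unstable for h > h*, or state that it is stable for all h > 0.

On y'=λy, z=hλ:
  k1=λy_n ⇒ h·k1=z·y_n;  k2=λ(1+13/14z)y_n ⇒ h·k2=z(1+13/14z)y_n
  y_{n+1}/y_n = 1 + 5/9z + 4/9z(1+13/14z) = 1 + z + 26/63z²
  R(z) = 1 + z + 26/63z².

Boundary: |R(x)|=1, x<0.
x=-1.34: |R|=0.4010
R=1: x+26/63x²=0 ⇒ x=−63/26=-2.4231; min R=1−1/(4·26/63)=0.3942>−1
Confirm numerically:
  x=-2.032: |R|=0.67204 <1
  x=-1.744: |R|=0.51124 <1
  x=-1.518: |R|=0.43299 <1
  x=-3.015: |R|=1.73652 >1
  x=-2.505: |R|=1.08469 >1
Stable set (-2.4231, 0).

(-2.4231,0); λ=-9 ⇒ h* = (63/26)/9 = 0.2692.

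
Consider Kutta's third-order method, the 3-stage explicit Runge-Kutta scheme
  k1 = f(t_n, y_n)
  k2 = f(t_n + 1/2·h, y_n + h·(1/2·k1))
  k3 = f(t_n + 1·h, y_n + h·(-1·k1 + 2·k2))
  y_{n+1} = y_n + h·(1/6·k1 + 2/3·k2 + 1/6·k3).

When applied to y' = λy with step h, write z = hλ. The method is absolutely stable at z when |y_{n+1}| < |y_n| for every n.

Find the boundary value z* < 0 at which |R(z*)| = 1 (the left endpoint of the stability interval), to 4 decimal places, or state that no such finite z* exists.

left endpoint -2.5127.

Set f=λy, z=hλ:
  order 3, 3-stage ⇒ R(z)=1+z+z^2/2+z^3/6
  (e.g. R(-1.55)=0.03060, |R|=0.03060)

Solve |R(x)|<1 on ℝ⁻.
x=-1.55: |R|=0.0306
|R(-2.65)|=1.2404 |R(-0.91)|=0.3785 |R(-0.85)|=0.4089
Bisect:
  x_lo=-3.0647 |R|=2.1659  x_hi=-0.2552 |R|=0.7746
  mid=-1.65996 |R|=0.04455 →hi
  mid=-2.36232 |R|=0.76921 →hi
  mid=-2.71349 |R|=1.36190 →lo
  mid=-2.53790 |R|=1.04185 →lo
  mid=-2.45011 |R|=0.89994 →hi
  mid=-2.49401 |R|=0.96946 →hi
  mid=-2.51596 |R|=1.00529 →lo
  mid=-2.50498 |R|=0.98728 →hi
  ...
  [-2.51287,-2.51270] ⇒ x*=-2.5127
Interval (-2.5127, 0).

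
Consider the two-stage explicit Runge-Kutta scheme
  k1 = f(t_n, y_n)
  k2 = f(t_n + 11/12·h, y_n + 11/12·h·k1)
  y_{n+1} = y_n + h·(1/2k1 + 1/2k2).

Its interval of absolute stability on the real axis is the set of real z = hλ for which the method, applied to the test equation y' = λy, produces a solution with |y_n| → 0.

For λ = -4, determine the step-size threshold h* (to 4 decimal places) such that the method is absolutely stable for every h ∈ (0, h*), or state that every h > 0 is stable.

Test eqn y'=λy, z=hλ:
  k1=λy_n ⇒ h·k1=z·y_n;  k2=λ(1+11/12z)y_n ⇒ h·k2=z(1+11/12z)y_n
  y_{n+1}/y_n = 1 + 1/2z + 1/2z(1+11/12z) = 1 + z + 11/24z²
  ⇒ R(z) = 1 + z + 11/24z².

Need |R(x)|<1, x<0.
x=-1.48: |R|=0.5239
R=1: x+11/24x²=0 ⇒ x=−24/11=-2.1818; min R=1−1/(4·11/24)=0.4545>−1
Confirm numerically:
  x=-1.980: |R|=0.81685 <1
  x=-1.715: |R|=0.63306 <1
  x=-1.176: |R|=0.45786 <1
  x=-1.081: |R|=0.45459 <1
  x=-2.750: |R|=1.71615 >1
  x=-2.443: |R|=1.29245 >1
Interval (-2.1818, 0).

(-2.1818,0); λ=-4 ⇒ h* = (24/11)/4 = 0.5455.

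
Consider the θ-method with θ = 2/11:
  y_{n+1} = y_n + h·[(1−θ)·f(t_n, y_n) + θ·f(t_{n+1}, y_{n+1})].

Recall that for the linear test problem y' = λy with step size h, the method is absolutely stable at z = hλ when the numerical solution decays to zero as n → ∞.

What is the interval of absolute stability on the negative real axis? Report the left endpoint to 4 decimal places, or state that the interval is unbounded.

(-3.1429, 0).

On y'=λy, z=hλ:
  y_{n+1} = y_n + z·[9/11·y_n + 2/11·y_{n+1}] ⇒ (1 − 2/11z)y_{n+1} = (1 + 9/11z)y_n
  so R(z) = (1 + 9/11z)/(1 − 2/11z).

Need |R(x)|<1, x<0.
x=-1.25: |R|=0.0185
R=−1: 1+9/11x = −1+2/11x ⇒ -7/11x=2 ⇒ x=2/(-7/11)=-3.1429
Confirm numerically:
  x=-3.020: |R|=0.94953 <1
  x=-2.637: |R|=0.78241 <1
  x=-2.275: |R|=0.60932 <1
  x=-2.274: |R|=0.60882 <1
  x=-3.554: |R|=1.15894 >1
  x=-3.489: |R|=1.13478 >1
  x=-3.350: |R|=1.08192 >1
Stable set (-3.1429, 0).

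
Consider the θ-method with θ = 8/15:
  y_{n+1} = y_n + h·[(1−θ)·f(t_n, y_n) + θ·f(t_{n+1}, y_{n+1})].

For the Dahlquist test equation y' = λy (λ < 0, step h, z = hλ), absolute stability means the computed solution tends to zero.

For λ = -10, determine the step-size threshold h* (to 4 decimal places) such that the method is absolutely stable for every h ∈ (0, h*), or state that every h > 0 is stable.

(−∞, 0) — no finite endpoint. Any h>0 works for λ=-10.

Set f=λy, z=hλ:
  y_{n+1} = y_n + z·[7/15·y_n + 8/15·y_{n+1}] ⇒ (1 − 8/15z)y_{n+1} = (1 + 7/15z)y_n
  so R(z) = (1 + 7/15z)/(1 − 8/15z).

Solve |R(x)|<1 on ℝ⁻.
x=-1.71: |R|=0.1056
x=-2: |R|=0.0323
x=-10: |R|=0.5789
x=-100: |R|=0.8405
θ=8/15≥1/2 ⇒ |1+7/15x|<|1−8/15x| ∀x<0 ⇒ interval (−∞,0).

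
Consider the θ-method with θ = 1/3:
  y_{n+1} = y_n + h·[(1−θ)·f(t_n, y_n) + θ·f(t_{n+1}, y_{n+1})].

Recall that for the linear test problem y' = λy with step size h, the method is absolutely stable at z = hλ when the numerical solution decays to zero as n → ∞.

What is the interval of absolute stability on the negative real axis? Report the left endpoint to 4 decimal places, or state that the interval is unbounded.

(-6.0000, 0).

On y'=λy, z=hλ:
  y_{n+1} = y_n + z·[2/3·y_n + 1/3·y_{n+1}] ⇒ (1 − 1/3z)y_{n+1} = (1 + 2/3z)y_n
  R(z) = (1 + 2/3z)/(1 − 1/3z).

Solve |R(x)|<1 on ℝ⁻.
x=-0.71: |R|=0.4259
R=−1: 1+2/3x = −1+1/3x ⇒ -1/3x=2 ⇒ x=2/(-1/3)=-6.0000
Confirm numerically:
  x=-5.103: |R|=0.88930 <1
  x=-4.951: |R|=0.86807 <1
  x=-2.640: |R|=0.40426 <1
  x=-2.454: |R|=0.34983 <1
  x=-6.483: |R|=1.05093 >1
  x=-6.380: |R|=1.04051 >1
  x=-6.304: |R|=1.03267 >1
So |R|<1 on (-6.0000, 0).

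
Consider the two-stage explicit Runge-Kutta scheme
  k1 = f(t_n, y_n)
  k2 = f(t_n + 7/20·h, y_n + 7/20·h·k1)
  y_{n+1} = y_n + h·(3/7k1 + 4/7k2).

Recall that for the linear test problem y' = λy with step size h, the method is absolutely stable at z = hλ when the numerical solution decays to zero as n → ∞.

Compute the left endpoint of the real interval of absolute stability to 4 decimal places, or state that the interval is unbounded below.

Set f=λy, z=hλ:
  k1=λy_n ⇒ h·k1=z·y_n;  k2=λ(1+7/20z)y_n ⇒ h·k2=z(1+7/20z)y_n
  y_{n+1}/y_n = 1 + 3/7z + 4/7z(1+7/20z) = 1 + z + 1/5z²
  R(z) = 1 + z + 1/5z².

Find x<0 with |R(x)|<1.
x=-0.94: |R|=0.2367
R=1: x+1/5x²=0 ⇒ x=−5=-5.0000; min R=1−1/(4·1/5)=-0.2500>−1
Confirm numerically:
  x=-4.518: |R|=0.56446 <1
  x=-3.529: |R|=0.03823 <1
  x=-3.326: |R|=0.11354 <1
  x=-2.797: |R|=0.23236 <1
  x=-5.449: |R|=1.48932 >1
  x=-5.279: |R|=1.29457 >1
Interval (-5.0000, 0).

left endpoint -5.0000.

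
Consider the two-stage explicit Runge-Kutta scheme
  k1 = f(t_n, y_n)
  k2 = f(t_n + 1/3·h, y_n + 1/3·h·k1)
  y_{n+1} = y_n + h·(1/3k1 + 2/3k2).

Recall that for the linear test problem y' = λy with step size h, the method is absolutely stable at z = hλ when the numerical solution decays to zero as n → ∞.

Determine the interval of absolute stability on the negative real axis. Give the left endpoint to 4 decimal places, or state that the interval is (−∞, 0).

With y'=λy (z=hλ):
  k1=λy_n ⇒ h·k1=z·y_n;  k2=λ(1+1/3z)y_n ⇒ h·k2=z(1+1/3z)y_n
  y_{n+1}/y_n = 1 + 1/3z + 2/3z(1+1/3z) = 1 + z + 2/9z²
  R(z) = 1 + z + 2/9z².

Solve |R(x)|<1 on ℝ⁻.
x=-1.15: |R|=0.1439
R=1: x+2/9x²=0 ⇒ x=−9/2=-4.5000; min R=1−1/(4·2/9)=-0.1250>−1
Confirm numerically:
  x=-3.319: |R|=0.12895 <1
  x=-2.649: |R|=0.08962 <1
  x=-2.504: |R|=0.11066 <1
  x=-4.789: |R|=1.30756 >1
  x=-4.757: |R|=1.27168 >1
So |R|<1 on (-4.5000, 0).

(-4.5000, 0).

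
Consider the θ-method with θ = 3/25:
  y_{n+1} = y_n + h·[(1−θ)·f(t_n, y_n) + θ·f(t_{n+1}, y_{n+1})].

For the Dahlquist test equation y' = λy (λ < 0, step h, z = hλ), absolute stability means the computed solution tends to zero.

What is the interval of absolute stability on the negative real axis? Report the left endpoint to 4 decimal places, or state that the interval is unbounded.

z∈(-2.6316,0).

With y'=λy (z=hλ):
  y_{n+1} = y_n + z·[22/25·y_n + 3/25·y_{n+1}] ⇒ (1 − 3/25z)y_{n+1} = (1 + 22/25z)y_n
  ⇒ R(z) = (1 + 22/25z)/(1 − 3/25z).

Find x<0 with |R(x)|<1.
x=-1.71: |R|=0.4189
R=−1: 1+22/25x = −1+3/25x ⇒ -19/25x=2 ⇒ x=2/(-19/25)=-2.6316
Confirm numerically:
  x=-2.612: |R|=0.98867 <1
  x=-2.319: |R|=0.81416 <1
  x=-1.813: |R|=0.48904 <1
  x=-3.084: |R|=1.25096 >1
  x=-3.006: |R|=1.20912 >1
Interval (-2.6316, 0).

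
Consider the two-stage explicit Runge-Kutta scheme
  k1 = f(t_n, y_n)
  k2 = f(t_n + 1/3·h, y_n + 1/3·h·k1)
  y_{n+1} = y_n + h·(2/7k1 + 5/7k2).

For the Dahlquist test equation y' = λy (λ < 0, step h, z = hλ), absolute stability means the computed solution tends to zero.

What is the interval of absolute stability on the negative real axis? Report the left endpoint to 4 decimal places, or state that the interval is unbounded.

On y'=λy, z=hλ:
  k1=λy_n ⇒ h·k1=z·y_n;  k2=λ(1+1/3z)y_n ⇒ h·k2=z(1+1/3z)y_n
  y_{n+1}/y_n = 1 + 2/7z + 5/7z(1+1/3z) = 1 + z + 5/21z²
  so R(z) = 1 + z + 5/21z².

Boundary: |R(x)|=1, x<0.
x=-1.45: |R|=0.0506
R=1: x+5/21x²=0 ⇒ x=−21/5=-4.2000; min R=1−1/(4·5/21)=-0.0500>−1
Confirm numerically:
  x=-3.247: |R|=0.26324 <1
  x=-2.966: |R|=0.12856 <1
  x=-2.510: |R|=0.00998 <1
  x=-4.778: |R|=1.65754 >1
  x=-4.371: |R|=1.17796 >1
Interval (-4.2000, 0).

(-4.2000, 0).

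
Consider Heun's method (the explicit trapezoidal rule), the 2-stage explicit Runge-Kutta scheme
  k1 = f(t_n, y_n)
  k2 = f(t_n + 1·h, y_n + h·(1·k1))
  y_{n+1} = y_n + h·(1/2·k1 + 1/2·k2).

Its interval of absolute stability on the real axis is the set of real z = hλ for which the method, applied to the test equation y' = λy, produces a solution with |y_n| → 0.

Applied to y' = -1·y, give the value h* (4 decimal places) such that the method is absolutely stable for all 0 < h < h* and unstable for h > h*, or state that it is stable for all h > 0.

With y'=λy (z=hλ):
  order 2, 2-stage ⇒ R(z)=1+z+z^2/2
  (e.g. R(-0.76)=0.52880, |R|=0.52880)

Need |R(x)|<1, x<0.
x=-0.76: |R|=0.5288
|R(-1.99)|=0.9900 |R(-1.48)|=0.6152 |R(-0.52)|=0.6152
Bisect:
  x_lo=-2.8967 |R|=2.2988  x_hi=-0.3408 |R|=0.7173
  mid=-1.61874 |R|=0.69142 →hi
  mid=-2.25773 |R|=1.29094 →lo
  mid=-1.93823 |R|=0.94014 →hi
  mid=-2.09798 |R|=1.10278 →lo
  mid=-2.01810 |R|=1.01827 →lo
  mid=-1.97817 |R|=0.97841 →hi
  mid=-1.99814 |R|=0.99814 →hi
  mid=-2.00812 |R|=1.00815 →lo
  ...
  [-2.00001,-1.99985] ⇒ x*=-2.0000
Stable set (-2.0000, 0).

(-2.0000,0); λ=-1 ⇒ h* = 2.0000.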